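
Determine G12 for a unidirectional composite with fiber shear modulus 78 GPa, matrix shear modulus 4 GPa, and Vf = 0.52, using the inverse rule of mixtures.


1/G12 = Vf/Gf + (1-Vf)/Gm = 0.52/78 + 0.48/4
G12 = 7.89 GPa

7.89 GPa


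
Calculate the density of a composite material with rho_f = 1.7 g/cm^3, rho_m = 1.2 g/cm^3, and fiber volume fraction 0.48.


rho_c = rho_f*Vf + rho_m*(1-Vf) = 1.7*0.48 + 1.2*0.52 = 1.44 g/cm^3

1.44 g/cm^3


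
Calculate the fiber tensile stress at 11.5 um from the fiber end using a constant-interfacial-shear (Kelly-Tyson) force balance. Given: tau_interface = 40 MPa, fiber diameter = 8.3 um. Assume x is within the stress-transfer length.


Force balance: sigma_f * (pi*d^2/4) = tau * (pi*d) * x  ->  sigma_f = 4 * tau * x / d
sigma_f = 4 * 40 * 11.5 / 8.3 = 221.7 MPa

221.7 MPa


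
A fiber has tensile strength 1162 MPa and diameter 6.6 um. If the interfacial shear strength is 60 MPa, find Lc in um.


Lc = sigma_f * d / (2 * tau_i) = 1162 * 6.6 / (2 * 60) = 63.9 um

63.9 um


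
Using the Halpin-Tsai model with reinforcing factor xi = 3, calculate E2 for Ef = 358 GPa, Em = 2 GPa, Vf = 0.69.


eta = (Ef/Em - 1)/(Ef/Em + xi) = (179.0 - 1)/(179.0 + 3) = 0.978
E2 = Em*(1+xi*eta*Vf)/(1-eta*Vf) = 18.6 GPa

18.6 GPa


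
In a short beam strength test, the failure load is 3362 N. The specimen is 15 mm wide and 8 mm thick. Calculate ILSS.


ILSS = 3F/(4bh) = 3*3362/(4*15*8) = 21.01 MPa

21.01 MPa


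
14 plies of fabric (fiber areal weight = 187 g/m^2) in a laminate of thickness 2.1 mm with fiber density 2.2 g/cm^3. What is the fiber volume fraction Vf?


Vf = n * FAW / (rho_f * h * 1000) = 14 * 187 / (2.2 * 2.1 * 1000) = 0.5667

0.5667


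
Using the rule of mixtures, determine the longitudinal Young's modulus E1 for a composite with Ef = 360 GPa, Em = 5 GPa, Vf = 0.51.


E1 = Ef*Vf + Em*(1-Vf) = 360*0.51 + 5*0.49 = 186.05 GPa

186.05 GPa


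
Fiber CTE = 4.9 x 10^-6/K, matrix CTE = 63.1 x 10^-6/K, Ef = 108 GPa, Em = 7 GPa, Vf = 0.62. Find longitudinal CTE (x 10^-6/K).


E1 = Ef*Vf + Em*(1-Vf) = 69.62
alpha_1 = (alpha_f*Ef*Vf + alpha_m*Em*(1-Vf))/E1 = 7.12 x 10^-6/K

7.12 x 10^-6/K


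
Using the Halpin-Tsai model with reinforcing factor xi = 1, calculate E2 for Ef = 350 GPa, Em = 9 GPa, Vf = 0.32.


eta = (Ef/Em - 1)/(Ef/Em + xi) = (38.8889 - 1)/(38.8889 + 1) = 0.9499
E2 = Em*(1+xi*eta*Vf)/(1-eta*Vf) = 16.86 GPa

16.86 GPa


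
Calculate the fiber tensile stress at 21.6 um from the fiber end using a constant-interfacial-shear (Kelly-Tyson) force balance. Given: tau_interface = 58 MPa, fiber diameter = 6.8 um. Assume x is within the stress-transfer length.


Force balance: sigma_f * (pi*d^2/4) = tau * (pi*d) * x  ->  sigma_f = 4 * tau * x / d
sigma_f = 4 * 58 * 21.6 / 6.8 = 736.9 MPa

736.9 MPa


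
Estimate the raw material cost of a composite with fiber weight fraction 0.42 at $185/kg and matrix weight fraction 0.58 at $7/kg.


Cost = cost_f*Wf + cost_m*Wm = 185*0.42 + 7*0.58 = $81.76/kg

$81.76/kg


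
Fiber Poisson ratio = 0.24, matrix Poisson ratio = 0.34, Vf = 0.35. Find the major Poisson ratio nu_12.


nu_12 = nu_f*Vf + nu_m*(1-Vf) = 0.24*0.35 + 0.34*0.65 = 0.305

0.305


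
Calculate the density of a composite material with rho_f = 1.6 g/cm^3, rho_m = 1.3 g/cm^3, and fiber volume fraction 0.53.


rho_c = rho_f*Vf + rho_m*(1-Vf) = 1.6*0.53 + 1.3*0.47 = 1.459 g/cm^3

1.459 g/cm^3


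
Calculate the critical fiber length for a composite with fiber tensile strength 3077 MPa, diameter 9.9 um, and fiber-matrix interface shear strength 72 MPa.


Lc = sigma_f * d / (2 * tau_i) = 3077 * 9.9 / (2 * 72) = 211.5 um

211.5 um


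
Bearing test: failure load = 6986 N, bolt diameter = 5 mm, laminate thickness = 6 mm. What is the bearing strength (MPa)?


sigma_br = F/(d*h) = 6986/(5*6) = 232.9 MPa

232.9 MPa


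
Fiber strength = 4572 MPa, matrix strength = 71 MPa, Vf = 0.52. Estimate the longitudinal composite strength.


sigma_1 = sigma_f*Vf + sigma_m*(1-Vf) = 4572*0.52 + 71*0.48 = 2411.5 MPa

2411.5 MPa


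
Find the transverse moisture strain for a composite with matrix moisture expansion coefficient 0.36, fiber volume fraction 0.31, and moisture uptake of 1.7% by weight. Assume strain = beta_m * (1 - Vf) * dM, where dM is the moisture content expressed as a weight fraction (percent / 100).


dM = 1.7/100 = 0.017
strain = beta_m * (1-Vf) * dM = 0.36 * 0.69 * 0.017 = 0.0042228

0.0042228


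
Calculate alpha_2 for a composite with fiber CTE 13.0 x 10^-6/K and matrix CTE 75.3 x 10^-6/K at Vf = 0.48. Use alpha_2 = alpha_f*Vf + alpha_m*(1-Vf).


alpha_2 = alpha_f*Vf + alpha_m*(1-Vf) = 13.0*0.48 + 75.3*0.52 = 45.4 x 10^-6/K

45.4 x 10^-6/K


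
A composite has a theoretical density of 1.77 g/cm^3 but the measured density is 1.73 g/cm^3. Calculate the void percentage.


Void% = (rho_theo - rho_actual)/rho_theo * 100 = (1.77 - 1.73)/1.77 * 100 = 2.26%

2.26%


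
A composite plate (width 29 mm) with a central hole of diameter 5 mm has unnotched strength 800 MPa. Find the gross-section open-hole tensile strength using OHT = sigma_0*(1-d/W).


OHT = sigma_0*(1-d/W) = 800*(1-5/29) = 662.1 MPa

662.1 MPa


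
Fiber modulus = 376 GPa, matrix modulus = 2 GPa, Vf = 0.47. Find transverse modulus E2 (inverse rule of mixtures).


1/E2 = Vf/Ef + (1-Vf)/Em = 0.47/376 + 0.53/2
E2 = 3.76 GPa

3.76 GPa


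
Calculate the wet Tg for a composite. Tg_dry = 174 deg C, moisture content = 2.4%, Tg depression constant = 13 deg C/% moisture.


Tg_wet = Tg_dry - k*moisture = 174 - 13*2.4 = 142.8 deg C

142.8 deg C


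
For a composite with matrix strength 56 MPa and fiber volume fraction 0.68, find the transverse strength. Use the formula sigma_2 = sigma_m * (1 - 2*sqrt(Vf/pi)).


factor = 1 - 2*sqrt(0.68/pi) = 0.0695
sigma_2 = 56 * 0.0695 = 3.89 MPa

3.89 MPa


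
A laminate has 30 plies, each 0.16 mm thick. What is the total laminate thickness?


h = n * t_ply = 30 * 0.16 = 4.8 mm

4.8 mm


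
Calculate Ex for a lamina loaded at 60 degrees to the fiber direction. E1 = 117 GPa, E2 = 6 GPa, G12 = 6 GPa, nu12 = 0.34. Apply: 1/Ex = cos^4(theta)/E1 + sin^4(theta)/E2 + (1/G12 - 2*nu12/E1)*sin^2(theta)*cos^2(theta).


cos^4(60) = 0.0625, sin^4(60) = 0.5625, sin^2(60)*cos^2(60) = 0.1875
1/G12 - 2*nu12/E1 = 1/6 - 2*0.34/117 = 0.160855 GPa^-1
1/Ex = 0.0625/117 + 0.5625/6 + 0.160855*0.1875 = 0.1244444 GPa^-1
Ex = 8.04 GPa

8.04 GPa


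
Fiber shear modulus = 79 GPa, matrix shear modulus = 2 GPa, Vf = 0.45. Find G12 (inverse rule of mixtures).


1/G12 = Vf/Gf + (1-Vf)/Gm = 0.45/79 + 0.55/2
G12 = 3.56 GPa

3.56 GPa


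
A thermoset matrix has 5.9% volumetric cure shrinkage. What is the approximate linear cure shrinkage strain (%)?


Linear shrinkage ≈ vol_shrink/3 = 5.9/3 = 1.967%

1.967%


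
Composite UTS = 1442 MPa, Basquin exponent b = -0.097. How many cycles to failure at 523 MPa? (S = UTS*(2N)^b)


N = 0.5 * (S/UTS)^(1/b) = 0.5 * (523/1442)^(1/-0.097) = 17371.2698 cycles

17371.2698 cycles


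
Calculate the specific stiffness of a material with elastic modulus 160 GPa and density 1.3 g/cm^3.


Specific stiffness = E/rho = 160/1.3 = 123.1 GPa/(g/cm^3)

123.1 GPa/(g/cm^3)


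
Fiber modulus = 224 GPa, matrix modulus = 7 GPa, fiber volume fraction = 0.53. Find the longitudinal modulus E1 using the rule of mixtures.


E1 = Ef*Vf + Em*(1-Vf) = 224*0.53 + 7*0.47 = 122.01 GPa

122.01 GPa


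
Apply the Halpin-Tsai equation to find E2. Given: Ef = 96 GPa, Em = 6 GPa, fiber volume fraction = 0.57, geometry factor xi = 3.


eta = (Ef/Em - 1)/(Ef/Em + xi) = (16.0 - 1)/(16.0 + 3) = 0.7895
E2 = Em*(1+xi*eta*Vf)/(1-eta*Vf) = 25.64 GPa

25.64 GPa


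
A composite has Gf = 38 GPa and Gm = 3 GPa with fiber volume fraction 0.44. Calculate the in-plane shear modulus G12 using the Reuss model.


1/G12 = Vf/Gf + (1-Vf)/Gm = 0.44/38 + 0.56/3
G12 = 5.04 GPa

5.04 GPa


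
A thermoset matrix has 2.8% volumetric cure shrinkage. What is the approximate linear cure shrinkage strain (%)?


Linear shrinkage ≈ vol_shrink/3 = 2.8/3 = 0.933%

0.933%


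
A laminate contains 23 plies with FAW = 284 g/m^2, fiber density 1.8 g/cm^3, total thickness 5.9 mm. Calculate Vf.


Vf = n * FAW / (rho_f * h * 1000) = 23 * 284 / (1.8 * 5.9 * 1000) = 0.6151

0.6151


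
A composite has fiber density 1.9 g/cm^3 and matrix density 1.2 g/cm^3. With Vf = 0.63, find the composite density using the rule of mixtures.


rho_c = rho_f*Vf + rho_m*(1-Vf) = 1.9*0.63 + 1.2*0.37 = 1.641 g/cm^3

1.641 g/cm^3


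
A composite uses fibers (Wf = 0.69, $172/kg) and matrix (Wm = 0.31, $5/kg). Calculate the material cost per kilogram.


Cost = cost_f*Wf + cost_m*Wm = 172*0.69 + 5*0.31 = $120.23/kg

$120.23/kg


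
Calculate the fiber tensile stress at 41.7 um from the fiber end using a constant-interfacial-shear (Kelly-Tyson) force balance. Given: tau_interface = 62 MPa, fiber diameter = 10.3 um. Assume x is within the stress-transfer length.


Force balance: sigma_f * (pi*d^2/4) = tau * (pi*d) * x  ->  sigma_f = 4 * tau * x / d
sigma_f = 4 * 62 * 41.7 / 10.3 = 1004.0 MPa

1004.0 MPa


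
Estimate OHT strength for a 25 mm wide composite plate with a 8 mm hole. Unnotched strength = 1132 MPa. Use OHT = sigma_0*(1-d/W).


OHT = sigma_0*(1-d/W) = 1132*(1-8/25) = 769.8 MPa

769.8 MPa


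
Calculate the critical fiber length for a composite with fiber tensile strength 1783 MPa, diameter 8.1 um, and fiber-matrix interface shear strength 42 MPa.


Lc = sigma_f * d / (2 * tau_i) = 1783 * 8.1 / (2 * 42) = 171.9 um

171.9 um


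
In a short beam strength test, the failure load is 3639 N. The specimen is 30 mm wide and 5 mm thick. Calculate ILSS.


ILSS = 3F/(4bh) = 3*3639/(4*30*5) = 18.2 MPa

18.2 MPa


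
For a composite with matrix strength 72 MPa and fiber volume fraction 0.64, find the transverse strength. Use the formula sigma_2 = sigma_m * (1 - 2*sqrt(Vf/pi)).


factor = 1 - 2*sqrt(0.64/pi) = 0.0973
sigma_2 = 72 * 0.0973 = 7.01 MPa

7.01 MPa


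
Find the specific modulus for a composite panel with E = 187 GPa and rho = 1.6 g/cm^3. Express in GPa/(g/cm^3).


Specific stiffness = E/rho = 187/1.6 = 116.9 GPa/(g/cm^3)

116.9 GPa/(g/cm^3)


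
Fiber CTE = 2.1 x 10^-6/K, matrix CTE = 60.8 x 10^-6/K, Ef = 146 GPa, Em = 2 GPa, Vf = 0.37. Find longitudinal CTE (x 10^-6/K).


E1 = Ef*Vf + Em*(1-Vf) = 55.28
alpha_1 = (alpha_f*Ef*Vf + alpha_m*Em*(1-Vf))/E1 = 3.44 x 10^-6/K

3.44 x 10^-6/K


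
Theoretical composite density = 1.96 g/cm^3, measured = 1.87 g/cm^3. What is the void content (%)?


Void% = (rho_theo - rho_actual)/rho_theo * 100 = (1.96 - 1.87)/1.96 * 100 = 4.59%

4.59%


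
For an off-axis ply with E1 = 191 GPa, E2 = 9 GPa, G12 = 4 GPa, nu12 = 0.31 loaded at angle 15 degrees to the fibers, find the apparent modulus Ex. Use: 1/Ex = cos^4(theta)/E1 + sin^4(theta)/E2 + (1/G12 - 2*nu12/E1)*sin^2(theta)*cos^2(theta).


cos^4(15) = 0.870513, sin^4(15) = 0.004487, sin^2(15)*cos^2(15) = 0.0625
1/G12 - 2*nu12/E1 = 1/4 - 2*0.31/191 = 0.246754 GPa^-1
1/Ex = 0.870513/191 + 0.004487/9 + 0.246754*0.0625 = 0.0204784 GPa^-1
Ex = 48.83 GPa

48.83 GPa


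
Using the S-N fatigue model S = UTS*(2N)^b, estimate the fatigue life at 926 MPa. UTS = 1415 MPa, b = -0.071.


N = 0.5 * (S/UTS)^(1/b) = 0.5 * (926/1415)^(1/-0.071) = 196.1408 cycles

196.1408 cycles


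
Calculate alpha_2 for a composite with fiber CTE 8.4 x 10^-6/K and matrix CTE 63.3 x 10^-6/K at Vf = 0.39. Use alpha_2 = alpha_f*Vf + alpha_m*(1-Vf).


alpha_2 = alpha_f*Vf + alpha_m*(1-Vf) = 8.4*0.39 + 63.3*0.61 = 41.9 x 10^-6/K

41.9 x 10^-6/K


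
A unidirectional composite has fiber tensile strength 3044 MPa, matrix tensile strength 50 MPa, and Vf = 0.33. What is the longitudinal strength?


sigma_1 = sigma_f*Vf + sigma_m*(1-Vf) = 3044*0.33 + 50*0.67 = 1038.0 MPa

1038.0 MPa


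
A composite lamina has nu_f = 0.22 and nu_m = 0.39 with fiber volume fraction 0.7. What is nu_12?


nu_12 = nu_f*Vf + nu_m*(1-Vf) = 0.22*0.7 + 0.39*0.3 = 0.271

0.271


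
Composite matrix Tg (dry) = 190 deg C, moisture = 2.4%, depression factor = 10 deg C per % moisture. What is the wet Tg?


Tg_wet = Tg_dry - k*moisture = 190 - 10*2.4 = 166.0 deg C

166.0 deg C


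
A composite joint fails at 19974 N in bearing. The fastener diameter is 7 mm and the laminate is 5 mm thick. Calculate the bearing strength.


sigma_br = F/(d*h) = 19974/(7*5) = 570.7 MPa

570.7 MPa


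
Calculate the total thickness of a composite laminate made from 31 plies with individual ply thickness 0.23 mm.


h = n * t_ply = 31 * 0.23 = 7.13 mm

7.13 mm


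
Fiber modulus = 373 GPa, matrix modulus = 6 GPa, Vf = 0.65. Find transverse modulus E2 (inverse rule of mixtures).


1/E2 = Vf/Ef + (1-Vf)/Em = 0.65/373 + 0.35/6
E2 = 16.65 GPa

16.65 GPa


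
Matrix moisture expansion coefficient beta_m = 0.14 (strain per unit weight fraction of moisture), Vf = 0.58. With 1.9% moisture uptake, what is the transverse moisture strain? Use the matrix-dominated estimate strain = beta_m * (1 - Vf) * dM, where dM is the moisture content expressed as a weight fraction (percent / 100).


dM = 1.9/100 = 0.019
strain = beta_m * (1-Vf) * dM = 0.14 * 0.42 * 0.019 = 0.0011172

0.0011172


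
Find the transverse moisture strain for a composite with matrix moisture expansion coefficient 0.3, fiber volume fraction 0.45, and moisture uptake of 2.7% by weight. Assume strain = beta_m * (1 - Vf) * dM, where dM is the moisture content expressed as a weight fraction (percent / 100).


dM = 2.7/100 = 0.027
strain = beta_m * (1-Vf) * dM = 0.3 * 0.55 * 0.027 = 0.004455

0.004455


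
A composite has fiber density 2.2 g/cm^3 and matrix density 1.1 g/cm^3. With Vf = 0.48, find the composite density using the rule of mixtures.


rho_c = rho_f*Vf + rho_m*(1-Vf) = 2.2*0.48 + 1.1*0.52 = 1.628 g/cm^3

1.628 g/cm^3


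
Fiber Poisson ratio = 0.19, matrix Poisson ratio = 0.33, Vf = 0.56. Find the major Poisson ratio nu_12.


nu_12 = nu_f*Vf + nu_m*(1-Vf) = 0.19*0.56 + 0.33*0.44 = 0.2516

0.2516


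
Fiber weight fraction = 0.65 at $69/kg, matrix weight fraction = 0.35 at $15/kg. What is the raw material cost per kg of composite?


Cost = cost_f*Wf + cost_m*Wm = 69*0.65 + 15*0.35 = $50.1/kg

$50.1/kg


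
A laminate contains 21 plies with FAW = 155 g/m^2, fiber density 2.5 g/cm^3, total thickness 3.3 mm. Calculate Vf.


Vf = n * FAW / (rho_f * h * 1000) = 21 * 155 / (2.5 * 3.3 * 1000) = 0.3945

0.3945


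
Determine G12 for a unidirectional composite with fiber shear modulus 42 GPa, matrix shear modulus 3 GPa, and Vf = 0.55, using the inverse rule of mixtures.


1/G12 = Vf/Gf + (1-Vf)/Gm = 0.55/42 + 0.45/3
G12 = 6.13 GPa

6.13 GPa


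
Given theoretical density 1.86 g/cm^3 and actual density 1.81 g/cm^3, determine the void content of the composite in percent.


Void% = (rho_theo - rho_actual)/rho_theo * 100 = (1.86 - 1.81)/1.86 * 100 = 2.69%

2.69%


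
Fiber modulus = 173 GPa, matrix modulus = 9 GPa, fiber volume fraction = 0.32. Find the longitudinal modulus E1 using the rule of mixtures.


E1 = Ef*Vf + Em*(1-Vf) = 173*0.32 + 9*0.68 = 61.48 GPa

61.48 GPa


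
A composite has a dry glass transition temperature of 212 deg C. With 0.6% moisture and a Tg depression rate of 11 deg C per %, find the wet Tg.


Tg_wet = Tg_dry - k*moisture = 212 - 11*0.6 = 205.4 deg C

205.4 deg C


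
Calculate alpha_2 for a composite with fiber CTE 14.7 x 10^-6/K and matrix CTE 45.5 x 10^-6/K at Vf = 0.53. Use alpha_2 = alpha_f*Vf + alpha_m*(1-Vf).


alpha_2 = alpha_f*Vf + alpha_m*(1-Vf) = 14.7*0.53 + 45.5*0.47 = 29.2 x 10^-6/K

29.2 x 10^-6/K


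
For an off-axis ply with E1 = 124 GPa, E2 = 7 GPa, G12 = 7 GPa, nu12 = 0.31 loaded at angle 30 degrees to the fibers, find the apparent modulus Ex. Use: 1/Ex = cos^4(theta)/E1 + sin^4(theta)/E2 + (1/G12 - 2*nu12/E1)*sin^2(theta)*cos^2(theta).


cos^4(30) = 0.5625, sin^4(30) = 0.0625, sin^2(30)*cos^2(30) = 0.1875
1/G12 - 2*nu12/E1 = 1/7 - 2*0.31/124 = 0.137857 GPa^-1
1/Ex = 0.5625/124 + 0.0625/7 + 0.137857*0.1875 = 0.0393131 GPa^-1
Ex = 25.44 GPa

25.44 GPa


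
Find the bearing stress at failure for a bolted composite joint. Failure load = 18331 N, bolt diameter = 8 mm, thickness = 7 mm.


sigma_br = F/(d*h) = 18331/(8*7) = 327.3 MPa

327.3 MPa


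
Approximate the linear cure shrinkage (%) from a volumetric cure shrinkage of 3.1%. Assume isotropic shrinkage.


Linear shrinkage ≈ vol_shrink/3 = 3.1/3 = 1.033%

1.033%


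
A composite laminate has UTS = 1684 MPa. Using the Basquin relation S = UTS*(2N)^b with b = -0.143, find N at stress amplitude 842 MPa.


N = 0.5 * (S/UTS)^(1/b) = 0.5 * (842/1684)^(1/-0.143) = 63.6905 cycles

63.6905 cycles


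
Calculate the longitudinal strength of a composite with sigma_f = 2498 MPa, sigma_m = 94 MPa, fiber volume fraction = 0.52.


sigma_1 = sigma_f*Vf + sigma_m*(1-Vf) = 2498*0.52 + 94*0.48 = 1344.1 MPa

1344.1 MPa


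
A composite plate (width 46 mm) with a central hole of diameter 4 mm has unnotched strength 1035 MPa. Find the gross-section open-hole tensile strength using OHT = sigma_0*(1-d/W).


OHT = sigma_0*(1-d/W) = 1035*(1-4/46) = 945.0 MPa

945.0 MPa


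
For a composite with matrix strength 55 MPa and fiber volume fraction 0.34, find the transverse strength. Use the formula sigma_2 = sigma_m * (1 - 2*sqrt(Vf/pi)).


factor = 1 - 2*sqrt(0.34/pi) = 0.342
sigma_2 = 55 * 0.342 = 18.81 MPa

18.81 MPa


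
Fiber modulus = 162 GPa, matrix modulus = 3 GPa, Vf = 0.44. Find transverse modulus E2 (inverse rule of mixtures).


1/E2 = Vf/Ef + (1-Vf)/Em = 0.44/162 + 0.56/3
E2 = 5.28 GPa

5.28 GPa


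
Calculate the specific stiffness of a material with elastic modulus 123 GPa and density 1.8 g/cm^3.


Specific stiffness = E/rho = 123/1.8 = 68.3 GPa/(g/cm^3)

68.3 GPa/(g/cm^3)


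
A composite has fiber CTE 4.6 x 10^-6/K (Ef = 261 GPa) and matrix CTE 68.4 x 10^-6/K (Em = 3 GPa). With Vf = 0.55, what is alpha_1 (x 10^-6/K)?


E1 = Ef*Vf + Em*(1-Vf) = 144.9
alpha_1 = (alpha_f*Ef*Vf + alpha_m*Em*(1-Vf))/E1 = 5.19 x 10^-6/K

5.19 x 10^-6/K


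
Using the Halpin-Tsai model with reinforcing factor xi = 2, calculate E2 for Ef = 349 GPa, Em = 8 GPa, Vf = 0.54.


eta = (Ef/Em - 1)/(Ef/Em + xi) = (43.625 - 1)/(43.625 + 2) = 0.9342
E2 = Em*(1+xi*eta*Vf)/(1-eta*Vf) = 32.44 GPa

32.44 GPa


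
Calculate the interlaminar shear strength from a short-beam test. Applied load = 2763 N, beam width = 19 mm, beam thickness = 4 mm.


ILSS = 3F/(4bh) = 3*2763/(4*19*4) = 27.27 MPa

27.27 MPa


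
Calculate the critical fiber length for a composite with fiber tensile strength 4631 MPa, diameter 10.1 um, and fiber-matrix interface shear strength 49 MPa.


Lc = sigma_f * d / (2 * tau_i) = 4631 * 10.1 / (2 * 49) = 477.3 um

477.3 um


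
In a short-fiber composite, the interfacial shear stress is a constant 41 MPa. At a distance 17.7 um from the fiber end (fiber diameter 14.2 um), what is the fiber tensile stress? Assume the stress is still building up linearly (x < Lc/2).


Force balance: sigma_f * (pi*d^2/4) = tau * (pi*d) * x  ->  sigma_f = 4 * tau * x / d
sigma_f = 4 * 41 * 17.7 / 14.2 = 204.4 MPa

204.4 MPa


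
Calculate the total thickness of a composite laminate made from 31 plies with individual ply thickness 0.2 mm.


h = n * t_ply = 31 * 0.2 = 6.2 mm

6.2 mm


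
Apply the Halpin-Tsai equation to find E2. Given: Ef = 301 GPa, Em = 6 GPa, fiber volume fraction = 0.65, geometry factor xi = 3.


eta = (Ef/Em - 1)/(Ef/Em + xi) = (50.1667 - 1)/(50.1667 + 3) = 0.9248
E2 = Em*(1+xi*eta*Vf)/(1-eta*Vf) = 42.17 GPa

42.17 GPa


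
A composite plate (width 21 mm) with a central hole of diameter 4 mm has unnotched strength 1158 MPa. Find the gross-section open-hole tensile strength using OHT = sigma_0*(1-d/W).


OHT = sigma_0*(1-d/W) = 1158*(1-4/21) = 937.4 MPa

937.4 MPa


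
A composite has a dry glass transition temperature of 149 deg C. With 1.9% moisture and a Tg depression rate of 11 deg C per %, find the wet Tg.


Tg_wet = Tg_dry - k*moisture = 149 - 11*1.9 = 128.1 deg C

128.1 deg C


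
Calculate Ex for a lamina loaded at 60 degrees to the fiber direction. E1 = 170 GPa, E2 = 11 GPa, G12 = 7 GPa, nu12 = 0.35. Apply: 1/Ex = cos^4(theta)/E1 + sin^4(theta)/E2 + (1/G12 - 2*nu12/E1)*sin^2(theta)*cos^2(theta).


cos^4(60) = 0.0625, sin^4(60) = 0.5625, sin^2(60)*cos^2(60) = 0.1875
1/G12 - 2*nu12/E1 = 1/7 - 2*0.35/170 = 0.138739 GPa^-1
1/Ex = 0.0625/170 + 0.5625/11 + 0.138739*0.1875 = 0.0775177 GPa^-1
Ex = 12.9 GPa

12.9 GPa


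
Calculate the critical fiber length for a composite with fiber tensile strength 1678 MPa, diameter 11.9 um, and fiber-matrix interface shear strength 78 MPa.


Lc = sigma_f * d / (2 * tau_i) = 1678 * 11.9 / (2 * 78) = 128.0 um

128.0 um


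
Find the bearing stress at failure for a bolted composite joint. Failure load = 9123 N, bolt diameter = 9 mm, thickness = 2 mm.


sigma_br = F/(d*h) = 9123/(9*2) = 506.8 MPa

506.8 MPa


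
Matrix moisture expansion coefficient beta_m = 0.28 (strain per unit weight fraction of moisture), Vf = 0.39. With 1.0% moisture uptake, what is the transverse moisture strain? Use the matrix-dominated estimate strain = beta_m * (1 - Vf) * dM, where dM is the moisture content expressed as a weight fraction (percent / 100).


dM = 1.0/100 = 0.01
strain = beta_m * (1-Vf) * dM = 0.28 * 0.61 * 0.01 = 0.001708

0.001708


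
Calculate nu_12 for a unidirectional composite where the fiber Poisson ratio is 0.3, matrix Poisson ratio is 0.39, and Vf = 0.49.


nu_12 = nu_f*Vf + nu_m*(1-Vf) = 0.3*0.49 + 0.39*0.51 = 0.3459

0.3459


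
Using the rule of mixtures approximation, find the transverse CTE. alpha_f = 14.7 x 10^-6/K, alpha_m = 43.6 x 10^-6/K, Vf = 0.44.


alpha_2 = alpha_f*Vf + alpha_m*(1-Vf) = 14.7*0.44 + 43.6*0.56 = 30.9 x 10^-6/K

30.9 x 10^-6/K


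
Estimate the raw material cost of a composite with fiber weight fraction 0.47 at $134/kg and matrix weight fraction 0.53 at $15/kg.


Cost = cost_f*Wf + cost_m*Wm = 134*0.47 + 15*0.53 = $70.93/kg

$70.93/kg


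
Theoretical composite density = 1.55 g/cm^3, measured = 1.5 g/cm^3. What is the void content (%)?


Void% = (rho_theo - rho_actual)/rho_theo * 100 = (1.55 - 1.5)/1.55 * 100 = 3.23%

3.23%


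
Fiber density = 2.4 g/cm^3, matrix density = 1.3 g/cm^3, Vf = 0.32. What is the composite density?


rho_c = rho_f*Vf + rho_m*(1-Vf) = 2.4*0.32 + 1.3*0.68 = 1.652 g/cm^3

1.652 g/cm^3


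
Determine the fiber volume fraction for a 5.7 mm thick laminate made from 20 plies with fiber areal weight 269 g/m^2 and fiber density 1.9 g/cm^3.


Vf = n * FAW / (rho_f * h * 1000) = 20 * 269 / (1.9 * 5.7 * 1000) = 0.4968

0.4968


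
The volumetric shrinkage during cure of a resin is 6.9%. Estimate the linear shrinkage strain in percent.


Linear shrinkage ≈ vol_shrink/3 = 6.9/3 = 2.3%

2.3%


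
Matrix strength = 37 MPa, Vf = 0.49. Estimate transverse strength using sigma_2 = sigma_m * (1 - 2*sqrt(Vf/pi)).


factor = 1 - 2*sqrt(0.49/pi) = 0.2101
sigma_2 = 37 * 0.2101 = 7.77 MPa

7.77 MPa


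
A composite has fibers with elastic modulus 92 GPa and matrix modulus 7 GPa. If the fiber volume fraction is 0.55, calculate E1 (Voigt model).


E1 = Ef*Vf + Em*(1-Vf) = 92*0.55 + 7*0.45 = 53.75 GPa

53.75 GPa


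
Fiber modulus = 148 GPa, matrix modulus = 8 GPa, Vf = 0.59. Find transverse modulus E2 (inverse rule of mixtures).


1/E2 = Vf/Ef + (1-Vf)/Em = 0.59/148 + 0.41/8
E2 = 18.1 GPa

18.1 GPa


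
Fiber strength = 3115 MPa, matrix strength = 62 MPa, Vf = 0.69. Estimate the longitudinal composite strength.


sigma_1 = sigma_f*Vf + sigma_m*(1-Vf) = 3115*0.69 + 62*0.31 = 2168.6 MPa

2168.6 MPa


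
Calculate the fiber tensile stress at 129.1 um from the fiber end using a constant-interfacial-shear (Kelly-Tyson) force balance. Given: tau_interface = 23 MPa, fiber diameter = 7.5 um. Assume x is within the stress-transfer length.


Force balance: sigma_f * (pi*d^2/4) = tau * (pi*d) * x  ->  sigma_f = 4 * tau * x / d
sigma_f = 4 * 23 * 129.1 / 7.5 = 1583.6 MPa

1583.6 MPa


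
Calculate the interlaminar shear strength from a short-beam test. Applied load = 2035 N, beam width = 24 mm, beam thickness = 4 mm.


ILSS = 3F/(4bh) = 3*2035/(4*24*4) = 15.9 MPa

15.9 MPa


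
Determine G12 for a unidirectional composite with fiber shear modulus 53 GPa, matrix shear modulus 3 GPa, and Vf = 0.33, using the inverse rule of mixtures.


1/G12 = Vf/Gf + (1-Vf)/Gm = 0.33/53 + 0.67/3
G12 = 4.36 GPa

4.36 GPa


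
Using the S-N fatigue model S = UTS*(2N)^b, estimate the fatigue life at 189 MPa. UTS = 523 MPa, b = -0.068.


N = 0.5 * (S/UTS)^(1/b) = 0.5 * (189/523)^(1/-0.068) = 1.5833e+06 cycles

1.5833e+06 cycles


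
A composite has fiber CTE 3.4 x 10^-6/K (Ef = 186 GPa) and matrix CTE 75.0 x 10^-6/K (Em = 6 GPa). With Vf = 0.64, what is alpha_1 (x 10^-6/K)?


E1 = Ef*Vf + Em*(1-Vf) = 121.2
alpha_1 = (alpha_f*Ef*Vf + alpha_m*Em*(1-Vf))/E1 = 4.68 x 10^-6/K

4.68 x 10^-6/K


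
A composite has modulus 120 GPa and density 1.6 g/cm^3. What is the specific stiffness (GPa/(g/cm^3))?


Specific stiffness = E/rho = 120/1.6 = 75.0 GPa/(g/cm^3)

75.0 GPa/(g/cm^3)


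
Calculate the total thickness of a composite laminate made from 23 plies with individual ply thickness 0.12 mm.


h = n * t_ply = 23 * 0.12 = 2.76 mm

2.76 mm


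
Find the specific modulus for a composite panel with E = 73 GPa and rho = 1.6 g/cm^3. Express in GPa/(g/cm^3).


Specific stiffness = E/rho = 73/1.6 = 45.6 GPa/(g/cm^3)

45.6 GPa/(g/cm^3)


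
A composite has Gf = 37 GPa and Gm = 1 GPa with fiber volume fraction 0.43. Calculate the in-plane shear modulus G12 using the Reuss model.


1/G12 = Vf/Gf + (1-Vf)/Gm = 0.43/37 + 0.57/1
G12 = 1.72 GPa

1.72 GPa


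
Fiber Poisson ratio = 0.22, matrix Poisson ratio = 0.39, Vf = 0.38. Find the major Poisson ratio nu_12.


nu_12 = nu_f*Vf + nu_m*(1-Vf) = 0.22*0.38 + 0.39*0.62 = 0.3254

0.3254


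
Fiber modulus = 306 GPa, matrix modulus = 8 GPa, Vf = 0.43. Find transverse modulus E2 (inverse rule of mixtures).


1/E2 = Vf/Ef + (1-Vf)/Em = 0.43/306 + 0.57/8
E2 = 13.76 GPa

13.76 GPa


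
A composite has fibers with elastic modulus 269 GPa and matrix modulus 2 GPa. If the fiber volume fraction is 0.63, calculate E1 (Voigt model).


E1 = Ef*Vf + Em*(1-Vf) = 269*0.63 + 2*0.37 = 170.21 GPa

170.21 GPa


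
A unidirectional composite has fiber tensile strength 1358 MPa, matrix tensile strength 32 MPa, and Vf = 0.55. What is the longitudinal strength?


sigma_1 = sigma_f*Vf + sigma_m*(1-Vf) = 1358*0.55 + 32*0.45 = 761.3 MPa

761.3 MPa


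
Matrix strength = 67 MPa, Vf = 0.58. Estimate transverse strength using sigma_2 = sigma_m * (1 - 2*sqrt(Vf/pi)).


factor = 1 - 2*sqrt(0.58/pi) = 0.1407
sigma_2 = 67 * 0.1407 = 9.42 MPa

9.42 MPa


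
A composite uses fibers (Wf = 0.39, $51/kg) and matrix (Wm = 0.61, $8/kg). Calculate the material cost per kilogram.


Cost = cost_f*Wf + cost_m*Wm = 51*0.39 + 8*0.61 = $24.77/kg

$24.77/kg


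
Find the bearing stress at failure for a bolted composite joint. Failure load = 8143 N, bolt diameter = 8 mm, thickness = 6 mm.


sigma_br = F/(d*h) = 8143/(8*6) = 169.6 MPa

169.6 MPa


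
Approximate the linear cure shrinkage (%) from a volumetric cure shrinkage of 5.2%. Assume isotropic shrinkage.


Linear shrinkage ≈ vol_shrink/3 = 5.2/3 = 1.733%

1.733%


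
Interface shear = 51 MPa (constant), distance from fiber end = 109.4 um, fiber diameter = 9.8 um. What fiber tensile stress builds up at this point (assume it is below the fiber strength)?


Force balance: sigma_f * (pi*d^2/4) = tau * (pi*d) * x  ->  sigma_f = 4 * tau * x / d
sigma_f = 4 * 51 * 109.4 / 9.8 = 2277.3 MPa

2277.3 MPa


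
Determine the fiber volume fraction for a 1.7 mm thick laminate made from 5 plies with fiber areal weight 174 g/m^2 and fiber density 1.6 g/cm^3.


Vf = n * FAW / (rho_f * h * 1000) = 5 * 174 / (1.6 * 1.7 * 1000) = 0.3199

0.3199


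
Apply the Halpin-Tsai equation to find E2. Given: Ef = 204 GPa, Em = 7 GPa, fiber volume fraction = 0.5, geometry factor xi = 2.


eta = (Ef/Em - 1)/(Ef/Em + xi) = (29.1429 - 1)/(29.1429 + 2) = 0.9037
E2 = Em*(1+xi*eta*Vf)/(1-eta*Vf) = 24.31 GPa

24.31 GPa


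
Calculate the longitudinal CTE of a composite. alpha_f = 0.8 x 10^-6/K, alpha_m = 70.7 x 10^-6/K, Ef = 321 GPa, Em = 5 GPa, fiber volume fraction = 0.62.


E1 = Ef*Vf + Em*(1-Vf) = 200.92
alpha_1 = (alpha_f*Ef*Vf + alpha_m*Em*(1-Vf))/E1 = 1.46 x 10^-6/K

1.46 x 10^-6/K


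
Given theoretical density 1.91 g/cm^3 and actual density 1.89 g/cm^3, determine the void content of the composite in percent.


Void% = (rho_theo - rho_actual)/rho_theo * 100 = (1.91 - 1.89)/1.91 * 100 = 1.05%

1.05%


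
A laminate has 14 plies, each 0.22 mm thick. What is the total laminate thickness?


h = n * t_ply = 14 * 0.22 = 3.08 mm

3.08 mm


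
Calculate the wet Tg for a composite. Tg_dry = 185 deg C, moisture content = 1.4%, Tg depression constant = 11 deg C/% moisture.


Tg_wet = Tg_dry - k*moisture = 185 - 11*1.4 = 169.6 deg C

169.6 deg C


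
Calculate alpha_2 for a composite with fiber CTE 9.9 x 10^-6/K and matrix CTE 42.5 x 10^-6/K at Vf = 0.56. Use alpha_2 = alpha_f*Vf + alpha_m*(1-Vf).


alpha_2 = alpha_f*Vf + alpha_m*(1-Vf) = 9.9*0.56 + 42.5*0.44 = 24.2 x 10^-6/K

24.2 x 10^-6/K


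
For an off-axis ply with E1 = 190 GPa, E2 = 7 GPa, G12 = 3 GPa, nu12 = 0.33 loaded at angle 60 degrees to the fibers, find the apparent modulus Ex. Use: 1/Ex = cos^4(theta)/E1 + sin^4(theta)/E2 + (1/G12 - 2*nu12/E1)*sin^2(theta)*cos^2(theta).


cos^4(60) = 0.0625, sin^4(60) = 0.5625, sin^2(60)*cos^2(60) = 0.1875
1/G12 - 2*nu12/E1 = 1/3 - 2*0.33/190 = 0.32986 GPa^-1
1/Ex = 0.0625/190 + 0.5625/7 + 0.32986*0.1875 = 0.1425348 GPa^-1
Ex = 7.02 GPa

7.02 GPa


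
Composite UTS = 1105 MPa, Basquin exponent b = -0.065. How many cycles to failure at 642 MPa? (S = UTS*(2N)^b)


N = 0.5 * (S/UTS)^(1/b) = 0.5 * (642/1105)^(1/-0.065) = 2123.6432 cycles

2123.6432 cycles


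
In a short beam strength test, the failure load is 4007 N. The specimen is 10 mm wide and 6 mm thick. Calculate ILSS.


ILSS = 3F/(4bh) = 3*4007/(4*10*6) = 50.09 MPa

50.09 MPa


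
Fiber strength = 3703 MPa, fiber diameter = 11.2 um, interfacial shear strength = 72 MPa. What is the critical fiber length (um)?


Lc = sigma_f * d / (2 * tau_i) = 3703 * 11.2 / (2 * 72) = 288.0 um

288.0 um


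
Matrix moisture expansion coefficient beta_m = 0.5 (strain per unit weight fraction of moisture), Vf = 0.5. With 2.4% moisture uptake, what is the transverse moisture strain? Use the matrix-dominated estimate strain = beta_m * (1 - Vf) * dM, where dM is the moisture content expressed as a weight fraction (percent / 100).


dM = 2.4/100 = 0.024
strain = beta_m * (1-Vf) * dM = 0.5 * 0.5 * 0.024 = 0.006

0.006


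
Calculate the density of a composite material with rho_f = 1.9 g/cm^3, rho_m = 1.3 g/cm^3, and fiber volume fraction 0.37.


rho_c = rho_f*Vf + rho_m*(1-Vf) = 1.9*0.37 + 1.3*0.63 = 1.522 g/cm^3

1.522 g/cm^3


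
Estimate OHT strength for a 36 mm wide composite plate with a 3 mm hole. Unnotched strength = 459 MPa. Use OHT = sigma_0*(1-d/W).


OHT = sigma_0*(1-d/W) = 459*(1-3/36) = 420.8 MPa

420.8 MPa


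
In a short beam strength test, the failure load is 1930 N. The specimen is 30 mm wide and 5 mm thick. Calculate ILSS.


ILSS = 3F/(4bh) = 3*1930/(4*30*5) = 9.65 MPa

9.65 MPa


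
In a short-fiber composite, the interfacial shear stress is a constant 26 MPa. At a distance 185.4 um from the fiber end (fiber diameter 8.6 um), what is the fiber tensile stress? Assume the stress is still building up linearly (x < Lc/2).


Force balance: sigma_f * (pi*d^2/4) = tau * (pi*d) * x  ->  sigma_f = 4 * tau * x / d
sigma_f = 4 * 26 * 185.4 / 8.6 = 2242.0 MPa

2242.0 MPa


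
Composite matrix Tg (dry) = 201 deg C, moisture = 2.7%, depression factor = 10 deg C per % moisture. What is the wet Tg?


Tg_wet = Tg_dry - k*moisture = 201 - 10*2.7 = 174.0 deg C

174.0 deg C


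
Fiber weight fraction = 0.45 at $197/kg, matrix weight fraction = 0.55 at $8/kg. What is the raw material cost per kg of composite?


Cost = cost_f*Wf + cost_m*Wm = 197*0.45 + 8*0.55 = $93.05/kg

$93.05/kg


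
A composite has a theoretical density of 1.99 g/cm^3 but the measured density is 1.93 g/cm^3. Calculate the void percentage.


Void% = (rho_theo - rho_actual)/rho_theo * 100 = (1.99 - 1.93)/1.99 * 100 = 3.02%

3.02%


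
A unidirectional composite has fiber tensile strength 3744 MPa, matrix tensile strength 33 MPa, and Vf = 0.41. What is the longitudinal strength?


sigma_1 = sigma_f*Vf + sigma_m*(1-Vf) = 3744*0.41 + 33*0.59 = 1554.5 MPa

1554.5 MPa


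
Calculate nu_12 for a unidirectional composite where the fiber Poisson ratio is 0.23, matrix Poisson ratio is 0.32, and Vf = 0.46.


nu_12 = nu_f*Vf + nu_m*(1-Vf) = 0.23*0.46 + 0.32*0.54 = 0.2786

0.2786


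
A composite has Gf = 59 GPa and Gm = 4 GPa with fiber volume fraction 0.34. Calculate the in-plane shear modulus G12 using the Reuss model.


1/G12 = Vf/Gf + (1-Vf)/Gm = 0.34/59 + 0.66/4
G12 = 5.86 GPa

5.86 GPa


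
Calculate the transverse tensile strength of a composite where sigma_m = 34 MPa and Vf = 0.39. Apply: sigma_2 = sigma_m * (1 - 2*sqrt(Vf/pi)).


factor = 1 - 2*sqrt(0.39/pi) = 0.2953
sigma_2 = 34 * 0.2953 = 10.04 MPa

10.04 MPa


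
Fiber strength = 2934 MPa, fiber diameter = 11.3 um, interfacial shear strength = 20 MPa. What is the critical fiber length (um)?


Lc = sigma_f * d / (2 * tau_i) = 2934 * 11.3 / (2 * 20) = 828.9 um

828.9 um


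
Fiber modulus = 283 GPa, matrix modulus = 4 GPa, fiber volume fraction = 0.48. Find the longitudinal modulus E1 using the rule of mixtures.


E1 = Ef*Vf + Em*(1-Vf) = 283*0.48 + 4*0.52 = 137.92 GPa

137.92 GPa


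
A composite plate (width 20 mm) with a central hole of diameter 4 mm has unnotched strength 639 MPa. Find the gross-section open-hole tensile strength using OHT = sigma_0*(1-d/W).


OHT = sigma_0*(1-d/W) = 639*(1-4/20) = 511.2 MPa

511.2 MPa


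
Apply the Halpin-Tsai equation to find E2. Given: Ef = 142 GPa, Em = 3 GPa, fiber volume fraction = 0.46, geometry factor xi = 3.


eta = (Ef/Em - 1)/(Ef/Em + xi) = (47.3333 - 1)/(47.3333 + 3) = 0.9205
E2 = Em*(1+xi*eta*Vf)/(1-eta*Vf) = 11.81 GPa

11.81 GPa


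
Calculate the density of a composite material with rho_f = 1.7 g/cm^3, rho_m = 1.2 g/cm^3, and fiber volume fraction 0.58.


rho_c = rho_f*Vf + rho_m*(1-Vf) = 1.7*0.58 + 1.2*0.42 = 1.49 g/cm^3

1.49 g/cm^3


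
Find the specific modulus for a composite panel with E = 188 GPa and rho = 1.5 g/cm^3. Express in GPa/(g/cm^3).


Specific stiffness = E/rho = 188/1.5 = 125.3 GPa/(g/cm^3)

125.3 GPa/(g/cm^3)


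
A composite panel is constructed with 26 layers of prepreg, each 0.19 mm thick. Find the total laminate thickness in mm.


h = n * t_ply = 26 * 0.19 = 4.94 mm

4.94 mm


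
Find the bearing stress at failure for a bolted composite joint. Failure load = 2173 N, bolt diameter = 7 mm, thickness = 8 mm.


sigma_br = F/(d*h) = 2173/(7*8) = 38.8 MPa

38.8 MPa


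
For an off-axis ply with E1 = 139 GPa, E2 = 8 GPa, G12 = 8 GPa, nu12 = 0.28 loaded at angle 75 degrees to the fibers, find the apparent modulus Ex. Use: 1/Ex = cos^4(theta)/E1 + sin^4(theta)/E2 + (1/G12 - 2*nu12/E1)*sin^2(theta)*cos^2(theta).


cos^4(75) = 0.004487, sin^4(75) = 0.870513, sin^2(75)*cos^2(75) = 0.0625
1/G12 - 2*nu12/E1 = 1/8 - 2*0.28/139 = 0.120971 GPa^-1
1/Ex = 0.004487/139 + 0.870513/8 + 0.120971*0.0625 = 0.1164071 GPa^-1
Ex = 8.59 GPa

8.59 GPa


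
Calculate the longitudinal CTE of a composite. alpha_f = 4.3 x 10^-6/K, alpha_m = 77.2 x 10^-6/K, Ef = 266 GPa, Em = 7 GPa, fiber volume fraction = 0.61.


E1 = Ef*Vf + Em*(1-Vf) = 164.99
alpha_1 = (alpha_f*Ef*Vf + alpha_m*Em*(1-Vf))/E1 = 5.51 x 10^-6/K

5.51 x 10^-6/K


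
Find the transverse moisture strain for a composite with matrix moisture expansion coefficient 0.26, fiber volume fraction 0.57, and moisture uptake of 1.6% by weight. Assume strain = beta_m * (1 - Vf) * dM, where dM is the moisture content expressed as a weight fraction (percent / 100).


dM = 1.6/100 = 0.016
strain = beta_m * (1-Vf) * dM = 0.26 * 0.43 * 0.016 = 0.0017888

0.0017888


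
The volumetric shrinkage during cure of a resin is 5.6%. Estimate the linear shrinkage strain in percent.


Linear shrinkage ≈ vol_shrink/3 = 5.6/3 = 1.867%

1.867%


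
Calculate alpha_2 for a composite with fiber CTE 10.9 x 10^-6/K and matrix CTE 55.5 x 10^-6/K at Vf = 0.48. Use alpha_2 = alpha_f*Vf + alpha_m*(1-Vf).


alpha_2 = alpha_f*Vf + alpha_m*(1-Vf) = 10.9*0.48 + 55.5*0.52 = 34.1 x 10^-6/K

34.1 x 10^-6/K


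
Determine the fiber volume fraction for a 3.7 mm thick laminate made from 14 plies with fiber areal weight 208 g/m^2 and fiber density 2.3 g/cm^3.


Vf = n * FAW / (rho_f * h * 1000) = 14 * 208 / (2.3 * 3.7 * 1000) = 0.3422

0.3422


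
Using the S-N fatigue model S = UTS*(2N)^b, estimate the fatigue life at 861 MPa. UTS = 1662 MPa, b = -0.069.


N = 0.5 * (S/UTS)^(1/b) = 0.5 * (861/1662)^(1/-0.069) = 6894.5246 cycles

6894.5246 cycles


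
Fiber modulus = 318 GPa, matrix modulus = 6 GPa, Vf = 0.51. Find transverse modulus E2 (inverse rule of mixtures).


1/E2 = Vf/Ef + (1-Vf)/Em = 0.51/318 + 0.49/6
E2 = 12.01 GPa

12.01 GPa


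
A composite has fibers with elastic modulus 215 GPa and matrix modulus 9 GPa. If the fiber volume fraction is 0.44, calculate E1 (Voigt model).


E1 = Ef*Vf + Em*(1-Vf) = 215*0.44 + 9*0.56 = 99.64 GPa

99.64 GPa


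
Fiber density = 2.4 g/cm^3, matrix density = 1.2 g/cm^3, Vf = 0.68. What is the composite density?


rho_c = rho_f*Vf + rho_m*(1-Vf) = 2.4*0.68 + 1.2*0.32 = 2.016 g/cm^3

2.016 g/cm^3


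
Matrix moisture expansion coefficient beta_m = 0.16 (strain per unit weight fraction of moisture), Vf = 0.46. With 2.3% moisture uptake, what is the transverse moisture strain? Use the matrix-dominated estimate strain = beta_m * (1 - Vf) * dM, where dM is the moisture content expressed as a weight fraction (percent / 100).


dM = 2.3/100 = 0.023
strain = beta_m * (1-Vf) * dM = 0.16 * 0.54 * 0.023 = 0.0019872

0.0019872


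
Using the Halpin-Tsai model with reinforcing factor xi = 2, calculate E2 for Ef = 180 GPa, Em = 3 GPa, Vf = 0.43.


eta = (Ef/Em - 1)/(Ef/Em + xi) = (60.0 - 1)/(60.0 + 2) = 0.9516
E2 = Em*(1+xi*eta*Vf)/(1-eta*Vf) = 9.23 GPa

9.23 GPa


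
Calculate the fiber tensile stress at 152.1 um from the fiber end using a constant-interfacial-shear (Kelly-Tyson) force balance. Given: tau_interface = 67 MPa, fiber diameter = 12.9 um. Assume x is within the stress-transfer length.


Force balance: sigma_f * (pi*d^2/4) = tau * (pi*d) * x  ->  sigma_f = 4 * tau * x / d
sigma_f = 4 * 67 * 152.1 / 12.9 = 3159.9 MPa

3159.9 MPa


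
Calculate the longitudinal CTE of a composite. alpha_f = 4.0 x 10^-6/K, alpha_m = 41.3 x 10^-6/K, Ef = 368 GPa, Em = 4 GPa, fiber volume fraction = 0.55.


E1 = Ef*Vf + Em*(1-Vf) = 204.2
alpha_1 = (alpha_f*Ef*Vf + alpha_m*Em*(1-Vf))/E1 = 4.33 x 10^-6/K

4.33 x 10^-6/K


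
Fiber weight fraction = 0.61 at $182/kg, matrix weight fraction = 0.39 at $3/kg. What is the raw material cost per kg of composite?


Cost = cost_f*Wf + cost_m*Wm = 182*0.61 + 3*0.39 = $112.19/kg

$112.19/kg


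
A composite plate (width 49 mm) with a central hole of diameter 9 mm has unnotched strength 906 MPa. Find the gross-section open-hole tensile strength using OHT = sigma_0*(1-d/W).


OHT = sigma_0*(1-d/W) = 906*(1-9/49) = 739.6 MPa

739.6 MPa
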